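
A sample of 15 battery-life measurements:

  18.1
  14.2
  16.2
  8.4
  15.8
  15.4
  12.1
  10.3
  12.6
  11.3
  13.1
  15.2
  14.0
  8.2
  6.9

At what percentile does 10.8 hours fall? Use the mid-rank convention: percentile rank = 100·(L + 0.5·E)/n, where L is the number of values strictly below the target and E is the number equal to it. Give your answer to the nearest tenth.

26.7

Sorted: 6.9, 8.2, 8.4, 10.3, 11.3, 12.1, 12.6, 13.1, 14.0, 14.2, 15.2, 15.4, 15.8, 16.2, 18.1.
Count below 10.8: L = 4; count equal: E = 0; n = 15.
Percentile rank = 100·(4 + 0.5·0)/15 = 100·4/15 = 26.67.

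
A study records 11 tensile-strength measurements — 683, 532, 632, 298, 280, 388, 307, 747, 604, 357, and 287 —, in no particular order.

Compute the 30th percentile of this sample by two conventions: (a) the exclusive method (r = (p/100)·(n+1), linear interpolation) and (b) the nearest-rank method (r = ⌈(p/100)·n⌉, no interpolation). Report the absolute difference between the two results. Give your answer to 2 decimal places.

3.60

Sorted: 280, 287, 298, 307, 357, 388, 532, 604, 632, 683, 747.
n = 11.
(a) r = 3.6; between ranks 3 (298) and 4 (307): 303.4.
(b) the nearest-rank method: rank 4 → 307.
|303.4 − 307| = 3.6.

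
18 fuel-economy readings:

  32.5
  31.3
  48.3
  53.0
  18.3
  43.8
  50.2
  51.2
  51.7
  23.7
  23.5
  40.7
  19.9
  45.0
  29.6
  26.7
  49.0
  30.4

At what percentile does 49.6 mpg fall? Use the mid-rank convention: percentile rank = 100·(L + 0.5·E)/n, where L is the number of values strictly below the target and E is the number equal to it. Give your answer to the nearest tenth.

Sorted: 18.3, 19.9, 23.5, 23.7, 26.7, 29.6, 30.4, 31.3, 32.5, 40.7, 43.8, 45.0, 48.3, 49.0, 50.2, 51.2, 51.7, 53.0.
Count below 49.6: L = 14; count equal: E = 0; n = 18.
Percentile rank = 100·(14 + 0.5·0)/18 = 100·14/18 = 77.78.

77.8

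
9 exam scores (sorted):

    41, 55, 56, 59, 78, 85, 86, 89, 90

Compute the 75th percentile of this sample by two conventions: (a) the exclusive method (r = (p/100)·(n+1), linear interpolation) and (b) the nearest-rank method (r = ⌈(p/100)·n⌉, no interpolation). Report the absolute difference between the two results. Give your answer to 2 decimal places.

1.50

n = 9.
(a) r = 7.5; between ranks 7 (86) and 8 (89): 87.5.
(b) the nearest-rank method: rank 7 → 86.
|87.5 − 86| = 1.5.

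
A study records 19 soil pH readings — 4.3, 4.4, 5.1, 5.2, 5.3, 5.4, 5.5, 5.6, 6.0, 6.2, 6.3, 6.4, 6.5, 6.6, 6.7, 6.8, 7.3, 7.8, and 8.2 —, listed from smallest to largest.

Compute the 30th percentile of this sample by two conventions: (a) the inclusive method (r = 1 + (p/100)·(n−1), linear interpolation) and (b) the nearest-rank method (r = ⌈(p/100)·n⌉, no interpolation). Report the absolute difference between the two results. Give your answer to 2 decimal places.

0.04

n = 19.
(a) r = 6.4; between ranks 6 (5.4) and 7 (5.5): 5.44.
(b) the nearest-rank method: rank 6 → 5.4.
|5.44 − 5.4| = 0.04.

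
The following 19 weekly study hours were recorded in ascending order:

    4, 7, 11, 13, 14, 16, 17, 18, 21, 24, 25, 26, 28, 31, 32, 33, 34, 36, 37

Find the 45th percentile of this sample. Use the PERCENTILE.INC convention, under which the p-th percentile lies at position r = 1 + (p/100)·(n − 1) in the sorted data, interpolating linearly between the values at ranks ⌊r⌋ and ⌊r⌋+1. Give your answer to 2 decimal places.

21.30

n = 19.
r = 1 + (45/100)·(19 − 1) = 1 + 8.1 = 9.1.
Rank 9 is 21 and rank 10 is 24.
Interpolate: 21 + 0.1·(24 − 21) = 21 + 0.1·3 = 21.3.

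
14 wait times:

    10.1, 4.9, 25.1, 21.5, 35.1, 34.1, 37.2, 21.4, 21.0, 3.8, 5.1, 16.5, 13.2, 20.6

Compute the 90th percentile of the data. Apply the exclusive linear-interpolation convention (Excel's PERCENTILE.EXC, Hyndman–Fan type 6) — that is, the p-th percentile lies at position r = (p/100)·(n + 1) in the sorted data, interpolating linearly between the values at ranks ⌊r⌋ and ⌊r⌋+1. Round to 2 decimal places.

36.15

Sorted: 3.8, 4.9, 5.1, 10.1, 13.2, 16.5, 20.6, 21.0, 21.4, 21.5, 25.1, 34.1, 35.1, 37.2.
n = 14.
r = (90/100)·(14 + 1) = 13.5.
Rank 13 is 35.1 and rank 14 is 37.2.
Interpolate: 35.1 + 0.5·(37.2 − 35.1) = 35.1 + 0.5·2.1 = 36.15.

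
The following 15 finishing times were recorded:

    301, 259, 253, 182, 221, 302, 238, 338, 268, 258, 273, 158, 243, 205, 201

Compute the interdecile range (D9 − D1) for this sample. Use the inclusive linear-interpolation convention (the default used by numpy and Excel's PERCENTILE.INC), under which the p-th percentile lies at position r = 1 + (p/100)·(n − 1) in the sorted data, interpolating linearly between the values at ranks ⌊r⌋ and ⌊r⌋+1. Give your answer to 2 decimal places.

112.00

Sorted: 158, 182, 201, 205, 221, 238, 243, 253, 258, 259, 268, 273, 301, 302, 338.
n = 15.
P10: r = 2.4; ranks 2–3 are 182, 201; interpolating gives 189.6.
P90: r = 13.6; ranks 13–14 are 301, 302; interpolating gives 301.6.
Difference: 301.6 − 189.6 = 112.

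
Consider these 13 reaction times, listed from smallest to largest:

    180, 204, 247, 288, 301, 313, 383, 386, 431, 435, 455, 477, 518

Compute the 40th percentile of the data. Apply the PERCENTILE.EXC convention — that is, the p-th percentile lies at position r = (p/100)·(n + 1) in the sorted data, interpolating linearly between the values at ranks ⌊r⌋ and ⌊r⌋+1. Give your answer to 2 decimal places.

308.20

n = 13.
r = (40/100)·(13 + 1) = 5.6.
Rank 5 is 301 and rank 6 is 313.
Interpolate: 301 + 0.6·(313 − 301) = 301 + 0.6·12 = 308.2.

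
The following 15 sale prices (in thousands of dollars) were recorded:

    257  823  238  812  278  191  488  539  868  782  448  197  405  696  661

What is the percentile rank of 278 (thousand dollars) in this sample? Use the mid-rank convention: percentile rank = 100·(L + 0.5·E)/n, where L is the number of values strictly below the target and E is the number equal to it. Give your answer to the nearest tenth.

30.0

Sorted: 191, 197, 238, 257, 278, 405, 448, 488, 539, 661, 696, 782, 812, 823, 868.
Count below 278: L = 4; count equal: E = 1; n = 15.
Percentile rank = 100·(4 + 0.5·1)/15 = 100·4.5/15 = 30.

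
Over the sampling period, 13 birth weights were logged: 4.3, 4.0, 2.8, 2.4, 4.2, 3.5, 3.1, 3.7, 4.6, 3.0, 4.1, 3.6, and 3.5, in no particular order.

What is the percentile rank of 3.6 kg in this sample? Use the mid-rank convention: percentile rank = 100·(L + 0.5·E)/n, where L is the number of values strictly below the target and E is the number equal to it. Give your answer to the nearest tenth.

Sorted: 2.4, 2.8, 3.0, 3.1, 3.5, 3.5, 3.6, 3.7, 4.0, 4.1, 4.2, 4.3, 4.6.
Count below 3.6: L = 6; count equal: E = 1; n = 13.
Percentile rank = 100·(6 + 0.5·1)/13 = 100·6.5/13 = 50.

50.0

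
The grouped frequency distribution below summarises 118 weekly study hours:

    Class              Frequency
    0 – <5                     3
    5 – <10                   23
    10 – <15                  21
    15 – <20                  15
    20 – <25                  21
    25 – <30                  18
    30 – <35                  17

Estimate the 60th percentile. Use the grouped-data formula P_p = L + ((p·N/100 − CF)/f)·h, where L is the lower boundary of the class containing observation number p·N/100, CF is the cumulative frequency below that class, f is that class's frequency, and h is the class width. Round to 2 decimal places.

22.10

N = 118; target position k = 60/100 · 118 = 70.8.
Cumulative frequencies: 3, 26, 47, 62, 83, 101, 118.
Observation 70.8 falls in the class 20 – <25.
L = 20, CF = 62, f = 21, h = 5.
P60 = 20 + ((70.8 − 62)/21)·5 = 20 + 2.09524 = 22.0952.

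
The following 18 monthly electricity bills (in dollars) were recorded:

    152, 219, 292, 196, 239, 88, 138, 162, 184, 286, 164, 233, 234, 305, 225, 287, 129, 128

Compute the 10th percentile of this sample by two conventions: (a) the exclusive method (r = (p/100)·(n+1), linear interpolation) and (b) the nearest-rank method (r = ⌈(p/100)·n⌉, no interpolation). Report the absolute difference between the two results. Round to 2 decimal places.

4.00

Sorted: 88, 128, 129, 138, 152, 162, 164, 184, 196, 219, 225, 233, 234, 239, 286, 287, 292, 305.
n = 18.
(a) r = 1.9; between ranks 1 (88) and 2 (128): 124.
(b) the nearest-rank method: rank 2 → 128.
|124 − 128| = 4.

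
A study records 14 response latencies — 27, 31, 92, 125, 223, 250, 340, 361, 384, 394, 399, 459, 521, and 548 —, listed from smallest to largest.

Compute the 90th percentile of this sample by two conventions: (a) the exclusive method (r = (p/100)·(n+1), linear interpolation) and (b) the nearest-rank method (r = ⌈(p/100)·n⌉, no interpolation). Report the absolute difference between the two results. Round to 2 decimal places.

n = 14.
(a) r = 13.5; between ranks 13 (521) and 14 (548): 534.5.
(b) the nearest-rank method: rank 13 → 521.
|534.5 − 521| = 13.5.

13.50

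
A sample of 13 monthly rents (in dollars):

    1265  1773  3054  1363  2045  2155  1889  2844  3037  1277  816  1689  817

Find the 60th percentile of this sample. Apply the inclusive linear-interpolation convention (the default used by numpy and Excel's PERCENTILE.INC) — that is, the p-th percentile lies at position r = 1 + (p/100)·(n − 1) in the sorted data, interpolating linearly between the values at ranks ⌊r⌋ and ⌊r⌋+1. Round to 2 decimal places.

1920.20

Sorted: 816, 817, 1265, 1277, 1363, 1689, 1773, 1889, 2045, 2155, 2844, 3037, 3054.
n = 13.
r = 1 + (60/100)·(13 − 1) = 1 + 7.2 = 8.2.
Rank 8 is 1889 and rank 9 is 2045.
Interpolate: 1889 + 0.2·(2045 − 1889) = 1889 + 0.2·156 = 1920.2.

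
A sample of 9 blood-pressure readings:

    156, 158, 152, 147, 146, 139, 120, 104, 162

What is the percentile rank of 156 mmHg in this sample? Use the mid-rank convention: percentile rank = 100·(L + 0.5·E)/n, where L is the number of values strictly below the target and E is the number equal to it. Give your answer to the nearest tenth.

72.2

Sorted: 104, 120, 139, 146, 147, 152, 156, 158, 162.
Count below 156: L = 6; count equal: E = 1; n = 9.
Percentile rank = 100·(6 + 0.5·1)/9 = 100·6.5/9 = 72.22.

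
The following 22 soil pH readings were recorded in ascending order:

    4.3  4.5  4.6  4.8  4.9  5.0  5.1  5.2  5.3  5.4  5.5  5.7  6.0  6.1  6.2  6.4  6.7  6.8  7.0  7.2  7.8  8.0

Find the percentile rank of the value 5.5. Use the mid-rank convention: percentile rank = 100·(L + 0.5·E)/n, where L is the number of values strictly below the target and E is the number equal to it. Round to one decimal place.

47.7

Count below 5.5: L = 10; count equal: E = 1; n = 22.
Percentile rank = 100·(10 + 0.5·1)/22 = 100·10.5/22 = 47.73.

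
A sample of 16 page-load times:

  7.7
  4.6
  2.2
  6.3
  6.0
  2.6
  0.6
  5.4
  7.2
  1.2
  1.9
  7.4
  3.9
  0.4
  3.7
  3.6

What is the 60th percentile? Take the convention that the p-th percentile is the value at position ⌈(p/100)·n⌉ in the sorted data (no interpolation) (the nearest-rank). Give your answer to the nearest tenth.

4.6

Sorted: 0.4, 0.6, 1.2, 1.9, 2.2, 2.6, 3.6, 3.7, 3.9, 4.6, 5.4, 6.0, 6.3, 7.2, 7.4, 7.7.
n = 16.
Position = ⌈60/100 · 16⌉ = ⌈9.6⌉ = 10.
The value at rank 10 is 4.6.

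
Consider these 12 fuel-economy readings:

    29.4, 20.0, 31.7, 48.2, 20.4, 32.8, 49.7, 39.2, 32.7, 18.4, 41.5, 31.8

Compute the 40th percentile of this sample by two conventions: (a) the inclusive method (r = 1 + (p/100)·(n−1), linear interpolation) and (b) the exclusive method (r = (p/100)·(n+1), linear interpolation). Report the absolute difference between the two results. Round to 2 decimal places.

Sorted: 18.4, 20.0, 20.4, 29.4, 31.7, 31.8, 32.7, 32.8, 39.2, 41.5, 48.2, 49.7.
n = 12.
(a) r = 5.4; between ranks 5 (31.7) and 6 (31.8): 31.74.
(b) r = 5.2; between ranks 5 (31.7) and 6 (31.8): 31.72.
|31.74 − 31.72| = 0.02.

0.02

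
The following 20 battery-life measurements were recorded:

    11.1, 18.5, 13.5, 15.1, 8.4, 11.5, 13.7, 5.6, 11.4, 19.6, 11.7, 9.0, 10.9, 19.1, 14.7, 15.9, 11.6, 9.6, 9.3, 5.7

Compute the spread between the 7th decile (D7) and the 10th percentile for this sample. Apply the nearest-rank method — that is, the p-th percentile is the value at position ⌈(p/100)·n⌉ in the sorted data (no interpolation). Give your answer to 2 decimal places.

Sorted: 5.6, 5.7, 8.4, 9.0, 9.3, 9.6, 10.9, 11.1, 11.4, 11.5, 11.6, 11.7, 13.5, 13.7, 14.7, 15.1, 15.9, 18.5, 19.1, 19.6.
n = 20.
P10: rank ⌈10/100·20⌉ = 2 → 5.7.
P70: rank ⌈70/100·20⌉ = 14 → 13.7.
Difference: 13.7 − 5.7 = 8.

8.00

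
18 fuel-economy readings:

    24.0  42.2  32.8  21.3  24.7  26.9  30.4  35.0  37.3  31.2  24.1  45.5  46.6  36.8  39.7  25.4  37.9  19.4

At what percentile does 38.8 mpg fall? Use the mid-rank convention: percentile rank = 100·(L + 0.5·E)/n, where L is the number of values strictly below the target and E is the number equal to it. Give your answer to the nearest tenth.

77.8

Sorted: 19.4, 21.3, 24.0, 24.1, 24.7, 25.4, 26.9, 30.4, 31.2, 32.8, 35.0, 36.8, 37.3, 37.9, 39.7, 42.2, 45.5, 46.6.
Count below 38.8: L = 14; count equal: E = 0; n = 18.
Percentile rank = 100·(14 + 0.5·0)/18 = 100·14/18 = 77.78.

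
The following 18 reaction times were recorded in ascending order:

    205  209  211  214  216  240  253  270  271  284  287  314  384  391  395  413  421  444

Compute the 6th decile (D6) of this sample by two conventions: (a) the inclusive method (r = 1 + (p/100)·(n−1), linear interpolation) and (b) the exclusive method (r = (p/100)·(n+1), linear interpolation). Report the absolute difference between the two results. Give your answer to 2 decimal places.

n = 18.
(a) r = 11.2; between ranks 11 (287) and 12 (314): 292.4.
(b) r = 11.4; between ranks 11 (287) and 12 (314): 297.8.
|292.4 − 297.8| = 5.4.

5.40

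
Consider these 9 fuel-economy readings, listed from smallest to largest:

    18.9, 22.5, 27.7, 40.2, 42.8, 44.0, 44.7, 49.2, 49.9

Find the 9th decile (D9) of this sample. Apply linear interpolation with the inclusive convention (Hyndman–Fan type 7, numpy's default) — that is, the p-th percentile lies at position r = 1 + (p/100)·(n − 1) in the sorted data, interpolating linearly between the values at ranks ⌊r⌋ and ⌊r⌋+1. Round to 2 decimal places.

n = 9.
r = 1 + (90/100)·(9 − 1) = 1 + 7.2 = 8.2.
Rank 8 is 49.2 and rank 9 is 49.9.
Interpolate: 49.2 + 0.2·(49.9 − 49.2) = 49.2 + 0.2·0.7 = 49.34.

49.34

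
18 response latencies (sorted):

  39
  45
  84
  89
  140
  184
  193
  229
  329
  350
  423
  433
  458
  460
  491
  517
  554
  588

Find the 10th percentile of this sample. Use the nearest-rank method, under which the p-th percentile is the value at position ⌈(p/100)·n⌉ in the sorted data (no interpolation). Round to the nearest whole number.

n = 18.
Position = ⌈10/100 · 18⌉ = ⌈1.8⌉ = 2.
The value at rank 2 is 45.

45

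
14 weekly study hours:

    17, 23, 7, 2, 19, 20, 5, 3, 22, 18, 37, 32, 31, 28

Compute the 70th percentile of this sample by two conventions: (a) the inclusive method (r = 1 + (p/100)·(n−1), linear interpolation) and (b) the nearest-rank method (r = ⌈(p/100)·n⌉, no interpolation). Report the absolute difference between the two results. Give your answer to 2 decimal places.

0.50

Sorted: 2, 3, 5, 7, 17, 18, 19, 20, 22, 23, 28, 31, 32, 37.
n = 14.
(a) r = 10.1; between ranks 10 (23) and 11 (28): 23.5.
(b) the nearest-rank method: rank 10 → 23.
|23.5 − 23| = 0.5.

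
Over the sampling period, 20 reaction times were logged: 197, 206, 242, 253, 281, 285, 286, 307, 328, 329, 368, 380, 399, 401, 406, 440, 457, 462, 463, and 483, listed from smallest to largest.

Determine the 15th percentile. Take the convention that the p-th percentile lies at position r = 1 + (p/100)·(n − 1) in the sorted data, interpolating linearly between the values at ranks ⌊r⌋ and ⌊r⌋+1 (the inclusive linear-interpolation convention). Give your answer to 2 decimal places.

251.35

n = 20.
r = 1 + (15/100)·(20 − 1) = 1 + 2.85 = 3.85.
Rank 3 is 242 and rank 4 is 253.
Interpolate: 242 + 0.85·(253 − 242) = 242 + 0.85·11 = 251.35.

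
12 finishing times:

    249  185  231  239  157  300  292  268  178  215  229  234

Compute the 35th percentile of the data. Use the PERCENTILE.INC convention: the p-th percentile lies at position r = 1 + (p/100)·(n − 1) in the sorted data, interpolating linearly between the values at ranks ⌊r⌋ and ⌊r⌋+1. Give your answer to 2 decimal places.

226.90

Sorted: 157, 178, 185, 215, 229, 231, 234, 239, 249, 268, 292, 300.
n = 12.
r = 1 + (35/100)·(12 − 1) = 1 + 3.85 = 4.85.
Rank 4 is 215 and rank 5 is 229.
Interpolate: 215 + 0.85·(229 − 215) = 215 + 0.85·14 = 226.9.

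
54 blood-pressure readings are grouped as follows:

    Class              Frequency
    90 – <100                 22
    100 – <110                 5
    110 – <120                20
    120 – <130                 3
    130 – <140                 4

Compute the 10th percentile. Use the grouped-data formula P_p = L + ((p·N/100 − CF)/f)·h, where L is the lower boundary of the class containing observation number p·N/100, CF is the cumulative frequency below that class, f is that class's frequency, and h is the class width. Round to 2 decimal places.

92.45

N = 54; target position k = 10/100 · 54 = 5.4.
Cumulative frequencies: 22, 27, 47, 50, 54.
Observation 5.4 falls in the class 90 – <100.
L = 90, CF = 0, f = 22, h = 10.
P10 = 90 + ((5.4 − 0)/22)·10 = 90 + 2.45455 = 92.4545.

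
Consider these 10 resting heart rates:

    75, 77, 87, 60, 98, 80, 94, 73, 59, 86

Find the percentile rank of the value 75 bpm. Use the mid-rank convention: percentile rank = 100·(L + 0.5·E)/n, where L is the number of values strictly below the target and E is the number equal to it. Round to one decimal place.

Sorted: 59, 60, 73, 75, 77, 80, 86, 87, 94, 98.
Count below 75: L = 3; count equal: E = 1; n = 10.
Percentile rank = 100·(3 + 0.5·1)/10 = 100·3.5/10 = 35.

35.0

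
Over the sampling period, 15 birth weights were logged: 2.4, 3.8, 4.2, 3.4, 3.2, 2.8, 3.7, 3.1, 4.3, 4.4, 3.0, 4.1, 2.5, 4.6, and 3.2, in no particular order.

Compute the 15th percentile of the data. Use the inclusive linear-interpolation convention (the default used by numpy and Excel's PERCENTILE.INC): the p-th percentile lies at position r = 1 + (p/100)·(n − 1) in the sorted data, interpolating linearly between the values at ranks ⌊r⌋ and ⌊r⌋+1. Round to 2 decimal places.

Sorted: 2.4, 2.5, 2.8, 3.0, 3.1, 3.2, 3.2, 3.4, 3.7, 3.8, 4.1, 4.2, 4.3, 4.4, 4.6.
n = 15.
r = 1 + (15/100)·(15 − 1) = 1 + 2.1 = 3.1.
Rank 3 is 2.8 and rank 4 is 3.0.
Interpolate: 2.8 + 0.1·(3.0 − 2.8) = 2.8 + 0.1·0.2 = 2.82.

2.82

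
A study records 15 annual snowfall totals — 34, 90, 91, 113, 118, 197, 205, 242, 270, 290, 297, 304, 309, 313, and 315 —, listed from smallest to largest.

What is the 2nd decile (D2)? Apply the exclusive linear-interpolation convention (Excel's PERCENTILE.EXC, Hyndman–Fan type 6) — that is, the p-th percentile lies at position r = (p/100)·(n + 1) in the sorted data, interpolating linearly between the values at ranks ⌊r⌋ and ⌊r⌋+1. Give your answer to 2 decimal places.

95.40

n = 15.
r = (20/100)·(15 + 1) = 3.2.
Rank 3 is 91 and rank 4 is 113.
Interpolate: 91 + 0.2·(113 − 91) = 91 + 0.2·22 = 95.4.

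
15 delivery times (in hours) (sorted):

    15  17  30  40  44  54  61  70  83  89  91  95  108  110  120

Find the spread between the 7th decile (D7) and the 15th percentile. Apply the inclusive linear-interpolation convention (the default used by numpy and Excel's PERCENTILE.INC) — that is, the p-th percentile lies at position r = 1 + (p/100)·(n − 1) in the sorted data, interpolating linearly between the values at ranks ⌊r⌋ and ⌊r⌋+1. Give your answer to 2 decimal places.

59.60

n = 15.
P15: r = 3.1; ranks 3–4 are 30, 40; interpolating gives 31.
P70: r = 10.8; ranks 10–11 are 89, 91; interpolating gives 90.6.
Difference: 90.6 − 31 = 59.6.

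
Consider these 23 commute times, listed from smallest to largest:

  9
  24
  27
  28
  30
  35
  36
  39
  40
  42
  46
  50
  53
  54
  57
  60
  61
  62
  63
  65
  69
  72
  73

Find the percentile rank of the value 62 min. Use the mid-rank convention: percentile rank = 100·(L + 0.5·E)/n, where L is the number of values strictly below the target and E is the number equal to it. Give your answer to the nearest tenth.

Count below 62: L = 17; count equal: E = 1; n = 23.
Percentile rank = 100·(17 + 0.5·1)/23 = 100·17.5/23 = 76.09.

76.1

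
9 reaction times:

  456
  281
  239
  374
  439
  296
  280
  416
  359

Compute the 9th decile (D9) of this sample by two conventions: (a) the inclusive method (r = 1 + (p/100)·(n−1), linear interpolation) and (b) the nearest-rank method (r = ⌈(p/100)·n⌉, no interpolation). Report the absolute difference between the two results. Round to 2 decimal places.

13.60

Sorted: 239, 280, 281, 296, 359, 374, 416, 439, 456.
n = 9.
(a) r = 8.2; between ranks 8 (439) and 9 (456): 442.4.
(b) the nearest-rank method: rank 9 → 456.
|442.4 − 456| = 13.6.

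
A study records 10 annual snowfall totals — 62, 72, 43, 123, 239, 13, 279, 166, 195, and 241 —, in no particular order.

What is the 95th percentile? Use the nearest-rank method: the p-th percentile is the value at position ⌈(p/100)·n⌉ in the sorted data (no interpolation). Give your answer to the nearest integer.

Sorted: 13, 43, 62, 72, 123, 166, 195, 239, 241, 279.
n = 10.
Position = ⌈95/100 · 10⌉ = ⌈9.5⌉ = 10.
The value at rank 10 is 279.

279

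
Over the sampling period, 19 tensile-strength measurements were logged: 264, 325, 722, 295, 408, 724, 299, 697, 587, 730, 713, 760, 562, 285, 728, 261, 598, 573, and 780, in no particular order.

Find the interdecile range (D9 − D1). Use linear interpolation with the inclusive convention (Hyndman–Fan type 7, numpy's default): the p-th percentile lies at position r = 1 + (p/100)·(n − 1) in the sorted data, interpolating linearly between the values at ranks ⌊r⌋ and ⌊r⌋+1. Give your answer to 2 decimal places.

Sorted: 261, 264, 285, 295, 299, 325, 408, 562, 573, 587, 598, 697, 713, 722, 724, 728, 730, 760, 780.
n = 19.
P10: r = 2.8; ranks 2–3 are 264, 285; interpolating gives 280.8.
P90: r = 17.2; ranks 17–18 are 730, 760; interpolating gives 736.
Difference: 736 − 280.8 = 455.2.

455.20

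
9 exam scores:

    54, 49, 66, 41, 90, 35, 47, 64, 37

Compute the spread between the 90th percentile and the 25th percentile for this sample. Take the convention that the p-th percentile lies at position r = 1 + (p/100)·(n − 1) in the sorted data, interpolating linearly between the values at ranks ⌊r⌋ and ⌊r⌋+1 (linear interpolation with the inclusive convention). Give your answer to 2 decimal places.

29.80

Sorted: 35, 37, 41, 47, 49, 54, 64, 66, 90.
n = 9.
P25: r = 3 (integer) → 41.
P90: r = 8.2; ranks 8–9 are 66, 90; interpolating gives 70.8.
Difference: 70.8 − 41 = 29.8.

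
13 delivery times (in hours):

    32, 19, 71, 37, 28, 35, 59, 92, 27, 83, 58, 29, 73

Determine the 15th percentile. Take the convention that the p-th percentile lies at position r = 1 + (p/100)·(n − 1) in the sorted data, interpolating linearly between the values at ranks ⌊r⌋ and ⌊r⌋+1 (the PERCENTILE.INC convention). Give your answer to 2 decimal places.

Sorted: 19, 27, 28, 29, 32, 35, 37, 58, 59, 71, 73, 83, 92.
n = 13.
r = 1 + (15/100)·(13 − 1) = 1 + 1.8 = 2.8.
Rank 2 is 27 and rank 3 is 28.
Interpolate: 27 + 0.8·(28 − 27) = 27 + 0.8·1 = 27.8.

27.80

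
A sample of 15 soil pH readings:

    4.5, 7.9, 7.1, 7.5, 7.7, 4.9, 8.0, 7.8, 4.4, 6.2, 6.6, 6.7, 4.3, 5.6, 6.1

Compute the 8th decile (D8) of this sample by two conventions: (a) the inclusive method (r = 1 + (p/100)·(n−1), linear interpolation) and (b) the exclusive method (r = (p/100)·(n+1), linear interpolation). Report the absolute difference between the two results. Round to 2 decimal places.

Sorted: 4.3, 4.4, 4.5, 4.9, 5.6, 6.1, 6.2, 6.6, 6.7, 7.1, 7.5, 7.7, 7.8, 7.9, 8.0.
n = 15.
(a) r = 12.2; between ranks 12 (7.7) and 13 (7.8): 7.72.
(b) r = 12.8; between ranks 12 (7.7) and 13 (7.8): 7.78.
|7.72 − 7.78| = 0.06.

0.06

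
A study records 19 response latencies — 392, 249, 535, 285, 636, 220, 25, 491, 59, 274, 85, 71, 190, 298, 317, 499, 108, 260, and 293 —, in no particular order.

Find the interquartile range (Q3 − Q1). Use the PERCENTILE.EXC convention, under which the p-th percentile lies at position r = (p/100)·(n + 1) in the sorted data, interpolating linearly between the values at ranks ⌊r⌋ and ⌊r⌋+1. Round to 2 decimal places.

Sorted: 25, 59, 71, 85, 108, 190, 220, 249, 260, 274, 285, 293, 298, 317, 392, 491, 499, 535, 636.
n = 19.
P25: r = 5 (integer) → 108.
P75: r = 15 (integer) → 392.
Difference: 392 − 108 = 284.

284.00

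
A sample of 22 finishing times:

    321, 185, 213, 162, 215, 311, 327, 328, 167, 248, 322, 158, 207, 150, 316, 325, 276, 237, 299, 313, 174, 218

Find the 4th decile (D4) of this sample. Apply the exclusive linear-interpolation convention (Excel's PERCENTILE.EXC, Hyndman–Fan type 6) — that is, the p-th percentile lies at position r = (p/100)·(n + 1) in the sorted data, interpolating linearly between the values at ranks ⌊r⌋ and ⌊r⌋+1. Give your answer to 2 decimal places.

215.60

Sorted: 150, 158, 162, 167, 174, 185, 207, 213, 215, 218, 237, 248, 276, 299, 311, 313, 316, 321, 322, 325, 327, 328.
n = 22.
r = (40/100)·(22 + 1) = 9.2.
Rank 9 is 215 and rank 10 is 218.
Interpolate: 215 + 0.2·(218 − 215) = 215 + 0.2·3 = 215.6.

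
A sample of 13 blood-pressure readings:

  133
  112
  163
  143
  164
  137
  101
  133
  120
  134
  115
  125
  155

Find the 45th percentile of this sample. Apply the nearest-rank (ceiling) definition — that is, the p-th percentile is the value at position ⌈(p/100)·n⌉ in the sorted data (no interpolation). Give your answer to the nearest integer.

133

Sorted: 101, 112, 115, 120, 125, 133, 133, 134, 137, 143, 155, 163, 164.
n = 13.
Position = ⌈45/100 · 13⌉ = ⌈5.85⌉ = 6.
The value at rank 6 is 133.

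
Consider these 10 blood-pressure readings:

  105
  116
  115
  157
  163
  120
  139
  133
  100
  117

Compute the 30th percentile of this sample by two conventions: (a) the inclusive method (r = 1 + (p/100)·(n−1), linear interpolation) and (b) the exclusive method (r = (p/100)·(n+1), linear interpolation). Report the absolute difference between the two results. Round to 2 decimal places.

0.40

Sorted: 100, 105, 115, 116, 117, 120, 133, 139, 157, 163.
n = 10.
(a) r = 3.7; between ranks 3 (115) and 4 (116): 115.7.
(b) r = 3.3; between ranks 3 (115) and 4 (116): 115.3.
|115.7 − 115.3| = 0.4.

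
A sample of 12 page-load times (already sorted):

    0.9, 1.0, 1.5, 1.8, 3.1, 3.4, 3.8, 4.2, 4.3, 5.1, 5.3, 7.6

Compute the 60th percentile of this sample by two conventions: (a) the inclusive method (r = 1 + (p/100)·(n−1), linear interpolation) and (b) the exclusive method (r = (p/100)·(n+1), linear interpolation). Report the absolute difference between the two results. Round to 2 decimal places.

0.08

n = 12.
(a) r = 7.6; between ranks 7 (3.8) and 8 (4.2): 4.04.
(b) r = 7.8; between ranks 7 (3.8) and 8 (4.2): 4.12.
|4.04 − 4.12| = 0.08.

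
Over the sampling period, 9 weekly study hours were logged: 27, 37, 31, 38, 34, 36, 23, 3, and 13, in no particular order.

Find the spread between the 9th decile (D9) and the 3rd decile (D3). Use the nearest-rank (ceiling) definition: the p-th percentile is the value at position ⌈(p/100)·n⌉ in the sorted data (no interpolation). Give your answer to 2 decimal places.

Sorted: 3, 13, 23, 27, 31, 34, 36, 37, 38.
n = 9.
P30: rank ⌈30/100·9⌉ = 3 → 23.
P90: rank ⌈90/100·9⌉ = 9 → 38.
Difference: 38 − 23 = 15.

15.00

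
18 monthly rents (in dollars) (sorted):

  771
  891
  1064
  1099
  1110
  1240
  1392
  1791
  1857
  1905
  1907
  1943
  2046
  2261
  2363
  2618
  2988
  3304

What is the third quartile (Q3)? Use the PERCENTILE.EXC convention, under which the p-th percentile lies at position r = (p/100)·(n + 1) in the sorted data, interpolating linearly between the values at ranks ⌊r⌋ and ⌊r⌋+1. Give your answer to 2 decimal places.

n = 18.
r = (75/100)·(18 + 1) = 14.25.
Rank 14 is 2261 and rank 15 is 2363.
Interpolate: 2261 + 0.25·(2363 − 2261) = 2261 + 0.25·102 = 2286.5.

2286.50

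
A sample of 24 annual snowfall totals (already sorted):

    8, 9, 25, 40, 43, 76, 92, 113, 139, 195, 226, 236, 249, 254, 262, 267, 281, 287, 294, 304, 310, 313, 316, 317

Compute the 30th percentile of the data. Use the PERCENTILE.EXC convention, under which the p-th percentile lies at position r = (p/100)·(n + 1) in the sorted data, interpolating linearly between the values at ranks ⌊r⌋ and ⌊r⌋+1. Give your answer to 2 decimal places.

n = 24.
r = (30/100)·(24 + 1) = 7.5.
Rank 7 is 92 and rank 8 is 113.
Interpolate: 92 + 0.5·(113 − 92) = 92 + 0.5·21 = 102.5.

102.50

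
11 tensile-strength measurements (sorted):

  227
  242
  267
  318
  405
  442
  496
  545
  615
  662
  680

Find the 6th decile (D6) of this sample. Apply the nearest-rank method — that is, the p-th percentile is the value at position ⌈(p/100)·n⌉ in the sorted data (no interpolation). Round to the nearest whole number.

496

n = 11.
Position = ⌈60/100 · 11⌉ = ⌈6.6⌉ = 7.
The value at rank 7 is 496.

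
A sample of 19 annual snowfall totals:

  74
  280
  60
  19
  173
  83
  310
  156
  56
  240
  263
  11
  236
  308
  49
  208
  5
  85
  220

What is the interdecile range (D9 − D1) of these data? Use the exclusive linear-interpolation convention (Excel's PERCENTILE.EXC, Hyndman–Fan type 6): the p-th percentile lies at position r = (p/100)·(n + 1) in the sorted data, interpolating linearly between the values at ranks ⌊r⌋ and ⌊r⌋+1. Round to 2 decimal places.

Sorted: 5, 11, 19, 49, 56, 60, 74, 83, 85, 156, 173, 208, 220, 236, 240, 263, 280, 308, 310.
n = 19.
P10: r = 2 (integer) → 11.
P90: r = 18 (integer) → 308.
Difference: 308 − 11 = 297.

297.00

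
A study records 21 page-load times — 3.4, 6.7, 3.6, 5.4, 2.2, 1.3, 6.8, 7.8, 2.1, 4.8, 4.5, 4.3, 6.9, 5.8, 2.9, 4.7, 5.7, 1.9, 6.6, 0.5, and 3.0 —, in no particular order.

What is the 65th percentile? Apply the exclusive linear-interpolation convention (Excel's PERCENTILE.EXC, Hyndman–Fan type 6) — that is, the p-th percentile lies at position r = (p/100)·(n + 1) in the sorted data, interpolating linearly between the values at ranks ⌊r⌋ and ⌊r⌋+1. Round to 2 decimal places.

Sorted: 0.5, 1.3, 1.9, 2.1, 2.2, 2.9, 3.0, 3.4, 3.6, 4.3, 4.5, 4.7, 4.8, 5.4, 5.7, 5.8, 6.6, 6.7, 6.8, 6.9, 7.8.
n = 21.
r = (65/100)·(21 + 1) = 14.3.
Rank 14 is 5.4 and rank 15 is 5.7.
Interpolate: 5.4 + 0.3·(5.7 − 5.4) = 5.4 + 0.3·0.3 = 5.49.

5.49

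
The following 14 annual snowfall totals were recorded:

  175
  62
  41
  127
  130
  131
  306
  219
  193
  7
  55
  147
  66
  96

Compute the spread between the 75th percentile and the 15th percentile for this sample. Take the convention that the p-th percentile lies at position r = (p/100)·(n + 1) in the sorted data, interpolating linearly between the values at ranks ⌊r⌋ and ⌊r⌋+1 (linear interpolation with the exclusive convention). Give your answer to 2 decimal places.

135.00

Sorted: 7, 41, 55, 62, 66, 96, 127, 130, 131, 147, 175, 193, 219, 306.
n = 14.
P15: r = 2.25; ranks 2–3 are 41, 55; interpolating gives 44.5.
P75: r = 11.25; ranks 11–12 are 175, 193; interpolating gives 179.5.
Difference: 179.5 − 44.5 = 135.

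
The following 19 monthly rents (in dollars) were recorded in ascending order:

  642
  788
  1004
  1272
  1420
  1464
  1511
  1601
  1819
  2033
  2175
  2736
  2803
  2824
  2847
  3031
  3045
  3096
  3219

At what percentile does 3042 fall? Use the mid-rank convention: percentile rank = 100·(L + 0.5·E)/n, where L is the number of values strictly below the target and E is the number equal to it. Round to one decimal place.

Count below 3042: L = 16; count equal: E = 0; n = 19.
Percentile rank = 100·(16 + 0.5·0)/19 = 100·16/19 = 84.21.

84.2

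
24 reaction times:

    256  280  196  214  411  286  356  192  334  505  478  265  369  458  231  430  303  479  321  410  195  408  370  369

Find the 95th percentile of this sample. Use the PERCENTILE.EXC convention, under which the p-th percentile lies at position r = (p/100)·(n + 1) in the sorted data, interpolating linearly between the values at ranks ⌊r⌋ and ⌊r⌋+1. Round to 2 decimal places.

Sorted: 192, 195, 196, 214, 231, 256, 265, 280, 286, 303, 321, 334, 356, 369, 369, 370, 408, 410, 411, 430, 458, 478, 479, 505.
n = 24.
r = (95/100)·(24 + 1) = 23.75.
Rank 23 is 479 and rank 24 is 505.
Interpolate: 479 + 0.75·(505 − 479) = 479 + 0.75·26 = 498.5.

498.50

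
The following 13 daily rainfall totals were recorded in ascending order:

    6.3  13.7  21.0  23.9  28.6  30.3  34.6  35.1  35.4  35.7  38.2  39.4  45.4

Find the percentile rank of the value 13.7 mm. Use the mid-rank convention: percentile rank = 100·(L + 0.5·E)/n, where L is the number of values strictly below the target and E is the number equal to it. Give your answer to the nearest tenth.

11.5

Count below 13.7: L = 1; count equal: E = 1; n = 13.
Percentile rank = 100·(1 + 0.5·1)/13 = 100·1.5/13 = 11.54.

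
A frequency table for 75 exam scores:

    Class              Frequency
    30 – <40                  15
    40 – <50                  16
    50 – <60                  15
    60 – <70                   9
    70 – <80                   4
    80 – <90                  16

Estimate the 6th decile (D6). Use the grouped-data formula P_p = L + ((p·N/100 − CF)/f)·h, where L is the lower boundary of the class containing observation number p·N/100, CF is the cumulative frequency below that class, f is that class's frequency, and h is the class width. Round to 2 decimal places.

N = 75; target position k = 60/100 · 75 = 45.
Cumulative frequencies: 15, 31, 46, 55, 59, 75.
Observation 45 falls in the class 50 – <60.
L = 50, CF = 31, f = 15, h = 10.
P60 = 50 + ((45 − 31)/15)·10 = 50 + 9.33333 = 59.3333.

59.33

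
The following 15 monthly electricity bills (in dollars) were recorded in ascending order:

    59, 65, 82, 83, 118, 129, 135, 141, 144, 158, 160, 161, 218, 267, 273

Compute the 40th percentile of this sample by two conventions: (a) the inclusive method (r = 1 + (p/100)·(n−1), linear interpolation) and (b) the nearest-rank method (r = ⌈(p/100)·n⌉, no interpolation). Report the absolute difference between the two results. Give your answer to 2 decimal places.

3.60

n = 15.
(a) r = 6.6; between ranks 6 (129) and 7 (135): 132.6.
(b) the nearest-rank method: rank 6 → 129.
|132.6 − 129| = 3.6.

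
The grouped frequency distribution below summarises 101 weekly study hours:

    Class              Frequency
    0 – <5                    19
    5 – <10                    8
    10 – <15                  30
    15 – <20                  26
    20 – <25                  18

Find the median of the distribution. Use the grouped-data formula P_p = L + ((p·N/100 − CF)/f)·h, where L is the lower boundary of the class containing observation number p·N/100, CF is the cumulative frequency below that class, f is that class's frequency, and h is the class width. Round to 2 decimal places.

13.92

N = 101; target position k = 50/100 · 101 = 50.5.
Cumulative frequencies: 19, 27, 57, 83, 101.
Observation 50.5 falls in the class 10 – <15.
L = 10, CF = 27, f = 30, h = 5.
P50 = 10 + ((50.5 − 27)/30)·5 = 10 + 3.91667 = 13.9167.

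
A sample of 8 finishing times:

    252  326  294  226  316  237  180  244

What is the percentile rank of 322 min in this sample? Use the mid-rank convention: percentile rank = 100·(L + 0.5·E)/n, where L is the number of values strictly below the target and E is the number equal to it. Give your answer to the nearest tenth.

87.5

Sorted: 180, 226, 237, 244, 252, 294, 316, 326.
Count below 322: L = 7; count equal: E = 0; n = 8.
Percentile rank = 100·(7 + 0.5·0)/8 = 100·7/8 = 87.5.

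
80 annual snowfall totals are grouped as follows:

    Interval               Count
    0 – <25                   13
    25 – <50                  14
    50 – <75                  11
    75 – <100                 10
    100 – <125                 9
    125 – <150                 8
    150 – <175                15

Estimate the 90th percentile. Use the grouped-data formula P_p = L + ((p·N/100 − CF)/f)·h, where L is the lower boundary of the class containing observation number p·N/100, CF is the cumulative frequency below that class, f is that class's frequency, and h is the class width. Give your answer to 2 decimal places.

161.67

N = 80; target position k = 90/100 · 80 = 72.
Cumulative frequencies: 13, 27, 38, 48, 57, 65, 80.
Observation 72 falls in the class 150 – <175.
L = 150, CF = 65, f = 15, h = 25.
P90 = 150 + ((72 − 65)/15)·25 = 150 + 11.6667 = 161.667.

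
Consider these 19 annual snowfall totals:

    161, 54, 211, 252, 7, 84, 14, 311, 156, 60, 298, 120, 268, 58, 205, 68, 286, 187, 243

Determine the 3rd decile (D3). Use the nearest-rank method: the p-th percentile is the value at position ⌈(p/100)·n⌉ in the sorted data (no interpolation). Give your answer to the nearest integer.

Sorted: 7, 14, 54, 58, 60, 68, 84, 120, 156, 161, 187, 205, 211, 243, 252, 268, 286, 298, 311.
n = 19.
Position = ⌈30/100 · 19⌉ = ⌈5.7⌉ = 6.
The value at rank 6 is 68.

68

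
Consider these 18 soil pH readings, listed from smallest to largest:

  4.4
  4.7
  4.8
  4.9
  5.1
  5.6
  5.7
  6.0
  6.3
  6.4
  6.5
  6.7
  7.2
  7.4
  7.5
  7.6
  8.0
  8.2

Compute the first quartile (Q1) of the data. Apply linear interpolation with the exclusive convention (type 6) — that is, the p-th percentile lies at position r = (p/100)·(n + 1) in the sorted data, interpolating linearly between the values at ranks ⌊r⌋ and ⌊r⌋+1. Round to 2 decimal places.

5.05

n = 18.
r = (25/100)·(18 + 1) = 4.75.
Rank 4 is 4.9 and rank 5 is 5.1.
Interpolate: 4.9 + 0.75·(5.1 − 4.9) = 4.9 + 0.75·0.2 = 5.05.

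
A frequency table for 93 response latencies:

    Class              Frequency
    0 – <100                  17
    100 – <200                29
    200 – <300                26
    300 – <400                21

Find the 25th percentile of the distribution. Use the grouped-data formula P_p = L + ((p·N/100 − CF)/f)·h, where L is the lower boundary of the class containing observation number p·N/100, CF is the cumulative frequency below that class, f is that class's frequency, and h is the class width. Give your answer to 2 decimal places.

121.55

N = 93; target position k = 25/100 · 93 = 23.25.
Cumulative frequencies: 17, 46, 72, 93.
Observation 23.25 falls in the class 100 – <200.
L = 100, CF = 17, f = 29, h = 100.
P25 = 100 + ((23.25 − 17)/29)·100 = 100 + 21.5517 = 121.552.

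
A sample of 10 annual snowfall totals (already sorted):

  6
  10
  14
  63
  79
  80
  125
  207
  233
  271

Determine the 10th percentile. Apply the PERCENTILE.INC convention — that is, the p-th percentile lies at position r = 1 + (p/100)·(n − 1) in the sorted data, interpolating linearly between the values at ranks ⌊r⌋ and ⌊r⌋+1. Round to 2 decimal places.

n = 10.
r = 1 + (10/100)·(10 − 1) = 1 + 0.9 = 1.9.
Rank 1 is 6 and rank 2 is 10.
Interpolate: 6 + 0.9·(10 − 6) = 6 + 0.9·4 = 9.6.

9.60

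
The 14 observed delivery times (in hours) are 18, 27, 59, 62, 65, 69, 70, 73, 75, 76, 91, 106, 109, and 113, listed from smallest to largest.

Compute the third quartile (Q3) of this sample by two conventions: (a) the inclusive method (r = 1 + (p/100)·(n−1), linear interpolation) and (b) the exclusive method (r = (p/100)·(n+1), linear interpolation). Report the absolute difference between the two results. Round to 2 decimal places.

7.50

n = 14.
(a) r = 10.75; between ranks 10 (76) and 11 (91): 87.25.
(b) r = 11.25; between ranks 11 (91) and 12 (106): 94.75.
|87.25 − 94.75| = 7.5.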